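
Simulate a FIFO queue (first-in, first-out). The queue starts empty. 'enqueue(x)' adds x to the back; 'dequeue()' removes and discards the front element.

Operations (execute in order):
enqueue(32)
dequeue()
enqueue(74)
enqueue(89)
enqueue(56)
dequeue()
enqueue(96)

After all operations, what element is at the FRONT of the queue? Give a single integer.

enqueue(32): queue = [32]
dequeue(): queue = []
enqueue(74): queue = [74]
enqueue(89): queue = [74, 89]
enqueue(56): queue = [74, 89, 56]
dequeue(): queue = [89, 56]
enqueue(96): queue = [89, 56, 96]

Answer: 89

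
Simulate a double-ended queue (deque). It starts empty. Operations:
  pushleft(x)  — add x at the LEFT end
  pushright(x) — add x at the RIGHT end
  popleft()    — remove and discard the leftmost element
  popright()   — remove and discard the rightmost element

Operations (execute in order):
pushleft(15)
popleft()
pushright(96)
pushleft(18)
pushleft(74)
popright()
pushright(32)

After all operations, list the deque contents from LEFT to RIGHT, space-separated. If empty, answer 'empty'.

Answer: 74 18 32

Derivation:
pushleft(15): [15]
popleft(): []
pushright(96): [96]
pushleft(18): [18, 96]
pushleft(74): [74, 18, 96]
popright(): [74, 18]
pushright(32): [74, 18, 32]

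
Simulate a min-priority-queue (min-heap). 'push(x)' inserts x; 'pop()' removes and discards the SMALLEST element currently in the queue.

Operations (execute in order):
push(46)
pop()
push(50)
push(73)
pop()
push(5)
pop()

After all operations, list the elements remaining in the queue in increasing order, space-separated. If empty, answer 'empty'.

Answer: 73

Derivation:
push(46): heap contents = [46]
pop() → 46: heap contents = []
push(50): heap contents = [50]
push(73): heap contents = [50, 73]
pop() → 50: heap contents = [73]
push(5): heap contents = [5, 73]
pop() → 5: heap contents = [73]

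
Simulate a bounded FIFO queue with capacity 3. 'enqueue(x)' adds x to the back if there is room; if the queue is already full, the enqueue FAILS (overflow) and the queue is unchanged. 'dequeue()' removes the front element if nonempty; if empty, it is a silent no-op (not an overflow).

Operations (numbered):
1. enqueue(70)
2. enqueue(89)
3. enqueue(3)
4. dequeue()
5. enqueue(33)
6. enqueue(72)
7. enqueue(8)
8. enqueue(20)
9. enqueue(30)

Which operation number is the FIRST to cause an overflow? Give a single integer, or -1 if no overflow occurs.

1. enqueue(70): size=1
2. enqueue(89): size=2
3. enqueue(3): size=3
4. dequeue(): size=2
5. enqueue(33): size=3
6. enqueue(72): size=3=cap → OVERFLOW (fail)
7. enqueue(8): size=3=cap → OVERFLOW (fail)
8. enqueue(20): size=3=cap → OVERFLOW (fail)
9. enqueue(30): size=3=cap → OVERFLOW (fail)

Answer: 6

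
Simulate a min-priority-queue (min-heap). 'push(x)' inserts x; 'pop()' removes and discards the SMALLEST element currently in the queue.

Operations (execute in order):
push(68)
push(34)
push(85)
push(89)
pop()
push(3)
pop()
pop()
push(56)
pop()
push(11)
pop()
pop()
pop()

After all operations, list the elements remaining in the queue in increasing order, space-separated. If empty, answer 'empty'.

Answer: empty

Derivation:
push(68): heap contents = [68]
push(34): heap contents = [34, 68]
push(85): heap contents = [34, 68, 85]
push(89): heap contents = [34, 68, 85, 89]
pop() → 34: heap contents = [68, 85, 89]
push(3): heap contents = [3, 68, 85, 89]
pop() → 3: heap contents = [68, 85, 89]
pop() → 68: heap contents = [85, 89]
push(56): heap contents = [56, 85, 89]
pop() → 56: heap contents = [85, 89]
push(11): heap contents = [11, 85, 89]
pop() → 11: heap contents = [85, 89]
pop() → 85: heap contents = [89]
pop() → 89: heap contents = []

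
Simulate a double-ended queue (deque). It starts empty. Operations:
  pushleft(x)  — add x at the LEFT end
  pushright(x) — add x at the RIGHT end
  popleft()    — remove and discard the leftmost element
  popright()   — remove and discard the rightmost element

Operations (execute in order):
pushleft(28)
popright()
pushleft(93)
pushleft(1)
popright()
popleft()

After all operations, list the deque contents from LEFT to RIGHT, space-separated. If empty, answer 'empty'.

Answer: empty

Derivation:
pushleft(28): [28]
popright(): []
pushleft(93): [93]
pushleft(1): [1, 93]
popright(): [1]
popleft(): []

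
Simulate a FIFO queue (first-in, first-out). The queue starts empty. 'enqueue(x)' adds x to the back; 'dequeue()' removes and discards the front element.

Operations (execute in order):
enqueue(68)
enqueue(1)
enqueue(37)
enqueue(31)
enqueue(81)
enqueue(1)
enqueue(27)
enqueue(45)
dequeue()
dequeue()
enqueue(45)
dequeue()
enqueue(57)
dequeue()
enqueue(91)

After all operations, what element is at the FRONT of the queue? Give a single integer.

enqueue(68): queue = [68]
enqueue(1): queue = [68, 1]
enqueue(37): queue = [68, 1, 37]
enqueue(31): queue = [68, 1, 37, 31]
enqueue(81): queue = [68, 1, 37, 31, 81]
enqueue(1): queue = [68, 1, 37, 31, 81, 1]
enqueue(27): queue = [68, 1, 37, 31, 81, 1, 27]
enqueue(45): queue = [68, 1, 37, 31, 81, 1, 27, 45]
dequeue(): queue = [1, 37, 31, 81, 1, 27, 45]
dequeue(): queue = [37, 31, 81, 1, 27, 45]
enqueue(45): queue = [37, 31, 81, 1, 27, 45, 45]
dequeue(): queue = [31, 81, 1, 27, 45, 45]
enqueue(57): queue = [31, 81, 1, 27, 45, 45, 57]
dequeue(): queue = [81, 1, 27, 45, 45, 57]
enqueue(91): queue = [81, 1, 27, 45, 45, 57, 91]

Answer: 81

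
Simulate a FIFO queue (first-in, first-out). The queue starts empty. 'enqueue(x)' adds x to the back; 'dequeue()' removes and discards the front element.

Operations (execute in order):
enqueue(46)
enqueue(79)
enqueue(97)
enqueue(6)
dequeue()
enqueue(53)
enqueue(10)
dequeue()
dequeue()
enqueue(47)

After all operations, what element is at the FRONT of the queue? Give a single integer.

enqueue(46): queue = [46]
enqueue(79): queue = [46, 79]
enqueue(97): queue = [46, 79, 97]
enqueue(6): queue = [46, 79, 97, 6]
dequeue(): queue = [79, 97, 6]
enqueue(53): queue = [79, 97, 6, 53]
enqueue(10): queue = [79, 97, 6, 53, 10]
dequeue(): queue = [97, 6, 53, 10]
dequeue(): queue = [6, 53, 10]
enqueue(47): queue = [6, 53, 10, 47]

Answer: 6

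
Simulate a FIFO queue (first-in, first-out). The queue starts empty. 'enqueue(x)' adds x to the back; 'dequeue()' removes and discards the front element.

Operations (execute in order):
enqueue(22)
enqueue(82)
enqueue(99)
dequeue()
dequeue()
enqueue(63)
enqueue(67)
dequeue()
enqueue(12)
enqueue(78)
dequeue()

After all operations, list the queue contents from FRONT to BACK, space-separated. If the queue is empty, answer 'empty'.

Answer: 67 12 78

Derivation:
enqueue(22): [22]
enqueue(82): [22, 82]
enqueue(99): [22, 82, 99]
dequeue(): [82, 99]
dequeue(): [99]
enqueue(63): [99, 63]
enqueue(67): [99, 63, 67]
dequeue(): [63, 67]
enqueue(12): [63, 67, 12]
enqueue(78): [63, 67, 12, 78]
dequeue(): [67, 12, 78]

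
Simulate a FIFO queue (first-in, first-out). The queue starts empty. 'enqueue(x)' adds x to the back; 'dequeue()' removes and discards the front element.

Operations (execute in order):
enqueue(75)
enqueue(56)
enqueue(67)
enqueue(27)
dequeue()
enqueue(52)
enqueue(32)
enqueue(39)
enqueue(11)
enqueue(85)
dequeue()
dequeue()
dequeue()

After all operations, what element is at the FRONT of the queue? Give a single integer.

enqueue(75): queue = [75]
enqueue(56): queue = [75, 56]
enqueue(67): queue = [75, 56, 67]
enqueue(27): queue = [75, 56, 67, 27]
dequeue(): queue = [56, 67, 27]
enqueue(52): queue = [56, 67, 27, 52]
enqueue(32): queue = [56, 67, 27, 52, 32]
enqueue(39): queue = [56, 67, 27, 52, 32, 39]
enqueue(11): queue = [56, 67, 27, 52, 32, 39, 11]
enqueue(85): queue = [56, 67, 27, 52, 32, 39, 11, 85]
dequeue(): queue = [67, 27, 52, 32, 39, 11, 85]
dequeue(): queue = [27, 52, 32, 39, 11, 85]
dequeue(): queue = [52, 32, 39, 11, 85]

Answer: 52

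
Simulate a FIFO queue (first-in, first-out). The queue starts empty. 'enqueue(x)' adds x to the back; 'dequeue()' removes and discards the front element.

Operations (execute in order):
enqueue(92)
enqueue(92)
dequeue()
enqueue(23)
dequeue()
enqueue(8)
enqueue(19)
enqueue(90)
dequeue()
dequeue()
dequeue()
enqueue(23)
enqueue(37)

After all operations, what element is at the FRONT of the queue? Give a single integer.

enqueue(92): queue = [92]
enqueue(92): queue = [92, 92]
dequeue(): queue = [92]
enqueue(23): queue = [92, 23]
dequeue(): queue = [23]
enqueue(8): queue = [23, 8]
enqueue(19): queue = [23, 8, 19]
enqueue(90): queue = [23, 8, 19, 90]
dequeue(): queue = [8, 19, 90]
dequeue(): queue = [19, 90]
dequeue(): queue = [90]
enqueue(23): queue = [90, 23]
enqueue(37): queue = [90, 23, 37]

Answer: 90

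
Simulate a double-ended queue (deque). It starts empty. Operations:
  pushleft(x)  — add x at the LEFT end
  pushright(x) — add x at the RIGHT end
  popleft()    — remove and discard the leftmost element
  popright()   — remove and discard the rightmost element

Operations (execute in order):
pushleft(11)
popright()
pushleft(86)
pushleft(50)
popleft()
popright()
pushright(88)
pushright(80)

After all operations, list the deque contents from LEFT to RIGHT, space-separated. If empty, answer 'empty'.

pushleft(11): [11]
popright(): []
pushleft(86): [86]
pushleft(50): [50, 86]
popleft(): [86]
popright(): []
pushright(88): [88]
pushright(80): [88, 80]

Answer: 88 80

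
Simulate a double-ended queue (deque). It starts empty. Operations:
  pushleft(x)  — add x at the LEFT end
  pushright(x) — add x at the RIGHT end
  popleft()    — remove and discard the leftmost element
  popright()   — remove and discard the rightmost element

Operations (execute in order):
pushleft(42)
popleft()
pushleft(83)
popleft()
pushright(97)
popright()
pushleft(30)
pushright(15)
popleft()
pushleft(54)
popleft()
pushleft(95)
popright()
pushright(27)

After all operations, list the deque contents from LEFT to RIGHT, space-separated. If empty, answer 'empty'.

pushleft(42): [42]
popleft(): []
pushleft(83): [83]
popleft(): []
pushright(97): [97]
popright(): []
pushleft(30): [30]
pushright(15): [30, 15]
popleft(): [15]
pushleft(54): [54, 15]
popleft(): [15]
pushleft(95): [95, 15]
popright(): [95]
pushright(27): [95, 27]

Answer: 95 27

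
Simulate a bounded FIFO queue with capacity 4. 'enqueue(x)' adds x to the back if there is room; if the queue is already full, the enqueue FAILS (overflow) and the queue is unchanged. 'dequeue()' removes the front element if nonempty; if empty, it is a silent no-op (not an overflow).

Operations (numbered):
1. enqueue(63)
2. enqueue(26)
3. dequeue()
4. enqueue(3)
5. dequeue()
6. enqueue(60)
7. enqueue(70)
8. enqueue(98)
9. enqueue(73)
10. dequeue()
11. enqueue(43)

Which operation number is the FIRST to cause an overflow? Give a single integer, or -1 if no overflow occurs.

Answer: 9

Derivation:
1. enqueue(63): size=1
2. enqueue(26): size=2
3. dequeue(): size=1
4. enqueue(3): size=2
5. dequeue(): size=1
6. enqueue(60): size=2
7. enqueue(70): size=3
8. enqueue(98): size=4
9. enqueue(73): size=4=cap → OVERFLOW (fail)
10. dequeue(): size=3
11. enqueue(43): size=4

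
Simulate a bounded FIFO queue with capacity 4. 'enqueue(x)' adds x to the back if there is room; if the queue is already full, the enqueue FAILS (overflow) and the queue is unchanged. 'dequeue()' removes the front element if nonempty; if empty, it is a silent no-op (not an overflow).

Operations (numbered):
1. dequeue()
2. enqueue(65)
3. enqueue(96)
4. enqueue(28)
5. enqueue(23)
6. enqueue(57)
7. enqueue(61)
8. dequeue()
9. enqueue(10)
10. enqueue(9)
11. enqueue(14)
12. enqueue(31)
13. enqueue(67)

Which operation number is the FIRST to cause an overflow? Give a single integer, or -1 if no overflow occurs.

Answer: 6

Derivation:
1. dequeue(): empty, no-op, size=0
2. enqueue(65): size=1
3. enqueue(96): size=2
4. enqueue(28): size=3
5. enqueue(23): size=4
6. enqueue(57): size=4=cap → OVERFLOW (fail)
7. enqueue(61): size=4=cap → OVERFLOW (fail)
8. dequeue(): size=3
9. enqueue(10): size=4
10. enqueue(9): size=4=cap → OVERFLOW (fail)
11. enqueue(14): size=4=cap → OVERFLOW (fail)
12. enqueue(31): size=4=cap → OVERFLOW (fail)
13. enqueue(67): size=4=cap → OVERFLOW (fail)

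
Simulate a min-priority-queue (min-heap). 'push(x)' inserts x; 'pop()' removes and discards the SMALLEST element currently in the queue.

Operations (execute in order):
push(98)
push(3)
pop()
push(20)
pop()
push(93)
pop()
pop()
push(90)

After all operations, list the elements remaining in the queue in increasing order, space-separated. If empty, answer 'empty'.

push(98): heap contents = [98]
push(3): heap contents = [3, 98]
pop() → 3: heap contents = [98]
push(20): heap contents = [20, 98]
pop() → 20: heap contents = [98]
push(93): heap contents = [93, 98]
pop() → 93: heap contents = [98]
pop() → 98: heap contents = []
push(90): heap contents = [90]

Answer: 90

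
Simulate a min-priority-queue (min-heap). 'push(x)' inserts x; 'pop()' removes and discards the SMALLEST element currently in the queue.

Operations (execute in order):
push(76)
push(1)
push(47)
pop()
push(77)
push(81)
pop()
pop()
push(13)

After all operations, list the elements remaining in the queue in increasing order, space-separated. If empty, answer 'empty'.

Answer: 13 77 81

Derivation:
push(76): heap contents = [76]
push(1): heap contents = [1, 76]
push(47): heap contents = [1, 47, 76]
pop() → 1: heap contents = [47, 76]
push(77): heap contents = [47, 76, 77]
push(81): heap contents = [47, 76, 77, 81]
pop() → 47: heap contents = [76, 77, 81]
pop() → 76: heap contents = [77, 81]
push(13): heap contents = [13, 77, 81]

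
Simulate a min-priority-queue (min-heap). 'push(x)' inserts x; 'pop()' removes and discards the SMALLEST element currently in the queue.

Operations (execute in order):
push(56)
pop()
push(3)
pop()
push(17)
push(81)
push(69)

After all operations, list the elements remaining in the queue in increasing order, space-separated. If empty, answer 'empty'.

push(56): heap contents = [56]
pop() → 56: heap contents = []
push(3): heap contents = [3]
pop() → 3: heap contents = []
push(17): heap contents = [17]
push(81): heap contents = [17, 81]
push(69): heap contents = [17, 69, 81]

Answer: 17 69 81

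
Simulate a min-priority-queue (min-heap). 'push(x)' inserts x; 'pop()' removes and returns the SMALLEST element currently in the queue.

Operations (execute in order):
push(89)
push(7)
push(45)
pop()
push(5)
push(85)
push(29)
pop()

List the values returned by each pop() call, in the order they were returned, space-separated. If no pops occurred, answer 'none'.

push(89): heap contents = [89]
push(7): heap contents = [7, 89]
push(45): heap contents = [7, 45, 89]
pop() → 7: heap contents = [45, 89]
push(5): heap contents = [5, 45, 89]
push(85): heap contents = [5, 45, 85, 89]
push(29): heap contents = [5, 29, 45, 85, 89]
pop() → 5: heap contents = [29, 45, 85, 89]

Answer: 7 5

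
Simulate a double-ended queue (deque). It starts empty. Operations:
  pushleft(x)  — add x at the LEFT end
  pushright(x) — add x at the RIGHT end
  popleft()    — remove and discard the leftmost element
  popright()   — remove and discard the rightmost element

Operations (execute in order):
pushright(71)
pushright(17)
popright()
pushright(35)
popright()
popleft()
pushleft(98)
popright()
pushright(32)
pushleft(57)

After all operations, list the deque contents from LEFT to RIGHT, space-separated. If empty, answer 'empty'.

Answer: 57 32

Derivation:
pushright(71): [71]
pushright(17): [71, 17]
popright(): [71]
pushright(35): [71, 35]
popright(): [71]
popleft(): []
pushleft(98): [98]
popright(): []
pushright(32): [32]
pushleft(57): [57, 32]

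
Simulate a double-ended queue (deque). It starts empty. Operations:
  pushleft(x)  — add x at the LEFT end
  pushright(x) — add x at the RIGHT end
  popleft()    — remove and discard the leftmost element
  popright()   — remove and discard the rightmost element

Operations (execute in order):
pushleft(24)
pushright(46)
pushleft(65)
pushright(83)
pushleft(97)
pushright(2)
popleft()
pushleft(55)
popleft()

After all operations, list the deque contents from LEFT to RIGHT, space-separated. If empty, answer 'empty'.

Answer: 65 24 46 83 2

Derivation:
pushleft(24): [24]
pushright(46): [24, 46]
pushleft(65): [65, 24, 46]
pushright(83): [65, 24, 46, 83]
pushleft(97): [97, 65, 24, 46, 83]
pushright(2): [97, 65, 24, 46, 83, 2]
popleft(): [65, 24, 46, 83, 2]
pushleft(55): [55, 65, 24, 46, 83, 2]
popleft(): [65, 24, 46, 83, 2]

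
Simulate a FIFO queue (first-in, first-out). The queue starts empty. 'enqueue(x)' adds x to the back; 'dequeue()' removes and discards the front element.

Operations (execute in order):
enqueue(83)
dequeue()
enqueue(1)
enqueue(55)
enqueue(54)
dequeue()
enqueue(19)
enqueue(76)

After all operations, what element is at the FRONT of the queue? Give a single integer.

Answer: 55

Derivation:
enqueue(83): queue = [83]
dequeue(): queue = []
enqueue(1): queue = [1]
enqueue(55): queue = [1, 55]
enqueue(54): queue = [1, 55, 54]
dequeue(): queue = [55, 54]
enqueue(19): queue = [55, 54, 19]
enqueue(76): queue = [55, 54, 19, 76]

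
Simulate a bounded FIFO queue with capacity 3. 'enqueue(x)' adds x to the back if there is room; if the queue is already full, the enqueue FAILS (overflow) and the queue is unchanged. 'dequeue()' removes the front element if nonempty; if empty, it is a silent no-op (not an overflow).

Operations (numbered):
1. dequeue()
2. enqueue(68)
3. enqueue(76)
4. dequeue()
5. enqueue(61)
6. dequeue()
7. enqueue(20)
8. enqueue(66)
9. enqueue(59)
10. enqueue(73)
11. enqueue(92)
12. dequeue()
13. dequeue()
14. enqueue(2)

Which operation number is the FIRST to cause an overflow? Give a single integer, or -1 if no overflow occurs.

Answer: 9

Derivation:
1. dequeue(): empty, no-op, size=0
2. enqueue(68): size=1
3. enqueue(76): size=2
4. dequeue(): size=1
5. enqueue(61): size=2
6. dequeue(): size=1
7. enqueue(20): size=2
8. enqueue(66): size=3
9. enqueue(59): size=3=cap → OVERFLOW (fail)
10. enqueue(73): size=3=cap → OVERFLOW (fail)
11. enqueue(92): size=3=cap → OVERFLOW (fail)
12. dequeue(): size=2
13. dequeue(): size=1
14. enqueue(2): size=2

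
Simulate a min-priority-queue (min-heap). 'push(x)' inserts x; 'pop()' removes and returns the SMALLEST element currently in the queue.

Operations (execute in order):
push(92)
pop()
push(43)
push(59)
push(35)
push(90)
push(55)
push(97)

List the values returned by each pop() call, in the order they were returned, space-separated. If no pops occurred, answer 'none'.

push(92): heap contents = [92]
pop() → 92: heap contents = []
push(43): heap contents = [43]
push(59): heap contents = [43, 59]
push(35): heap contents = [35, 43, 59]
push(90): heap contents = [35, 43, 59, 90]
push(55): heap contents = [35, 43, 55, 59, 90]
push(97): heap contents = [35, 43, 55, 59, 90, 97]

Answer: 92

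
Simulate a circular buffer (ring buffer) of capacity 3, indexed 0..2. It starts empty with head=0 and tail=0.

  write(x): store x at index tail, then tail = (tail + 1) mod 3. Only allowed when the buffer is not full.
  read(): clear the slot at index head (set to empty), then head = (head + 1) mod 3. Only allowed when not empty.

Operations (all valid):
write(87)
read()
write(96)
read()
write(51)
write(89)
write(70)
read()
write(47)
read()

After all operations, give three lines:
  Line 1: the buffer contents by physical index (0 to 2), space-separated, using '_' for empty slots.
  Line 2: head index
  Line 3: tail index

Answer: _ 70 47
1
0

Derivation:
write(87): buf=[87 _ _], head=0, tail=1, size=1
read(): buf=[_ _ _], head=1, tail=1, size=0
write(96): buf=[_ 96 _], head=1, tail=2, size=1
read(): buf=[_ _ _], head=2, tail=2, size=0
write(51): buf=[_ _ 51], head=2, tail=0, size=1
write(89): buf=[89 _ 51], head=2, tail=1, size=2
write(70): buf=[89 70 51], head=2, tail=2, size=3
read(): buf=[89 70 _], head=0, tail=2, size=2
write(47): buf=[89 70 47], head=0, tail=0, size=3
read(): buf=[_ 70 47], head=1, tail=0, size=2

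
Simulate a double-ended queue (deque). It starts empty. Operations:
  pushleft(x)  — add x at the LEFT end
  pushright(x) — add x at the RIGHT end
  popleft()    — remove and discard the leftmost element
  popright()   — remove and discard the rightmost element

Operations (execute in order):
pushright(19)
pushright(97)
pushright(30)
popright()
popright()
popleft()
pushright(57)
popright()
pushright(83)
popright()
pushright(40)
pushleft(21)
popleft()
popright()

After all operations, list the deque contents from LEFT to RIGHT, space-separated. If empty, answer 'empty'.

pushright(19): [19]
pushright(97): [19, 97]
pushright(30): [19, 97, 30]
popright(): [19, 97]
popright(): [19]
popleft(): []
pushright(57): [57]
popright(): []
pushright(83): [83]
popright(): []
pushright(40): [40]
pushleft(21): [21, 40]
popleft(): [40]
popright(): []

Answer: empty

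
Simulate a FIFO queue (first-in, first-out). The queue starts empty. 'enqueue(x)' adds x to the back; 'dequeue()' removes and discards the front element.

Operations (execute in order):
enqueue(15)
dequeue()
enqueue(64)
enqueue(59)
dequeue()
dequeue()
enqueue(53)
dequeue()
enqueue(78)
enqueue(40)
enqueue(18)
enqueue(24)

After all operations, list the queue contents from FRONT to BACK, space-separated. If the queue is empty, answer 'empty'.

Answer: 78 40 18 24

Derivation:
enqueue(15): [15]
dequeue(): []
enqueue(64): [64]
enqueue(59): [64, 59]
dequeue(): [59]
dequeue(): []
enqueue(53): [53]
dequeue(): []
enqueue(78): [78]
enqueue(40): [78, 40]
enqueue(18): [78, 40, 18]
enqueue(24): [78, 40, 18, 24]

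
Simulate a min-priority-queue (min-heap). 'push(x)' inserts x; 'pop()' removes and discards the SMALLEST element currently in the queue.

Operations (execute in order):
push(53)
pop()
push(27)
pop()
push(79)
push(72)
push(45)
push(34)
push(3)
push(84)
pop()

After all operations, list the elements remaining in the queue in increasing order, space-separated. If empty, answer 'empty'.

push(53): heap contents = [53]
pop() → 53: heap contents = []
push(27): heap contents = [27]
pop() → 27: heap contents = []
push(79): heap contents = [79]
push(72): heap contents = [72, 79]
push(45): heap contents = [45, 72, 79]
push(34): heap contents = [34, 45, 72, 79]
push(3): heap contents = [3, 34, 45, 72, 79]
push(84): heap contents = [3, 34, 45, 72, 79, 84]
pop() → 3: heap contents = [34, 45, 72, 79, 84]

Answer: 34 45 72 79 84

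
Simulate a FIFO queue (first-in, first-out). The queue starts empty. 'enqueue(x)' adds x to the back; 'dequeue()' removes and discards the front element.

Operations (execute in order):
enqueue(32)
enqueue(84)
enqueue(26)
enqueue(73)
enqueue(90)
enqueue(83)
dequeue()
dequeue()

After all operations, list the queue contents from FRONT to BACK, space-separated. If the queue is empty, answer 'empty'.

enqueue(32): [32]
enqueue(84): [32, 84]
enqueue(26): [32, 84, 26]
enqueue(73): [32, 84, 26, 73]
enqueue(90): [32, 84, 26, 73, 90]
enqueue(83): [32, 84, 26, 73, 90, 83]
dequeue(): [84, 26, 73, 90, 83]
dequeue(): [26, 73, 90, 83]

Answer: 26 73 90 83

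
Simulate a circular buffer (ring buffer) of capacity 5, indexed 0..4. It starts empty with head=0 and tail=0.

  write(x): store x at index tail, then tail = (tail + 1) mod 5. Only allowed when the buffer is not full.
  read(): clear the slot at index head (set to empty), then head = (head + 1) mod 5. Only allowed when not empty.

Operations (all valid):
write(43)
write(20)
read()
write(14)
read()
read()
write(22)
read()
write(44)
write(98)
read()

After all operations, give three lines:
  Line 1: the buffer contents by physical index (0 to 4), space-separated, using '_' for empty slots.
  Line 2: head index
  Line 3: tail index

Answer: 98 _ _ _ _
0
1

Derivation:
write(43): buf=[43 _ _ _ _], head=0, tail=1, size=1
write(20): buf=[43 20 _ _ _], head=0, tail=2, size=2
read(): buf=[_ 20 _ _ _], head=1, tail=2, size=1
write(14): buf=[_ 20 14 _ _], head=1, tail=3, size=2
read(): buf=[_ _ 14 _ _], head=2, tail=3, size=1
read(): buf=[_ _ _ _ _], head=3, tail=3, size=0
write(22): buf=[_ _ _ 22 _], head=3, tail=4, size=1
read(): buf=[_ _ _ _ _], head=4, tail=4, size=0
write(44): buf=[_ _ _ _ 44], head=4, tail=0, size=1
write(98): buf=[98 _ _ _ 44], head=4, tail=1, size=2
read(): buf=[98 _ _ _ _], head=0, tail=1, size=1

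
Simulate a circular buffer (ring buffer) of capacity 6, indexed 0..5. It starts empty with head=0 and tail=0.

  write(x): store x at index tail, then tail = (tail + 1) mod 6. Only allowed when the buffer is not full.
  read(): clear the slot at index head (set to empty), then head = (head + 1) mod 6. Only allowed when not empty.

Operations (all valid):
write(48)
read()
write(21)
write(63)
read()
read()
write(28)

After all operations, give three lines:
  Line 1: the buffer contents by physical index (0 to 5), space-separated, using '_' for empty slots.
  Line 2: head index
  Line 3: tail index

Answer: _ _ _ 28 _ _
3
4

Derivation:
write(48): buf=[48 _ _ _ _ _], head=0, tail=1, size=1
read(): buf=[_ _ _ _ _ _], head=1, tail=1, size=0
write(21): buf=[_ 21 _ _ _ _], head=1, tail=2, size=1
write(63): buf=[_ 21 63 _ _ _], head=1, tail=3, size=2
read(): buf=[_ _ 63 _ _ _], head=2, tail=3, size=1
read(): buf=[_ _ _ _ _ _], head=3, tail=3, size=0
write(28): buf=[_ _ _ 28 _ _], head=3, tail=4, size=1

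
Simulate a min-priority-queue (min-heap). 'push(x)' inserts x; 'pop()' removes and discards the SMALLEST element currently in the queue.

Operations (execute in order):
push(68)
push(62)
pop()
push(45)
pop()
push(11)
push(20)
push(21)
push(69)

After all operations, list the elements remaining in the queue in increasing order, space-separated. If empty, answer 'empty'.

Answer: 11 20 21 68 69

Derivation:
push(68): heap contents = [68]
push(62): heap contents = [62, 68]
pop() → 62: heap contents = [68]
push(45): heap contents = [45, 68]
pop() → 45: heap contents = [68]
push(11): heap contents = [11, 68]
push(20): heap contents = [11, 20, 68]
push(21): heap contents = [11, 20, 21, 68]
push(69): heap contents = [11, 20, 21, 68, 69]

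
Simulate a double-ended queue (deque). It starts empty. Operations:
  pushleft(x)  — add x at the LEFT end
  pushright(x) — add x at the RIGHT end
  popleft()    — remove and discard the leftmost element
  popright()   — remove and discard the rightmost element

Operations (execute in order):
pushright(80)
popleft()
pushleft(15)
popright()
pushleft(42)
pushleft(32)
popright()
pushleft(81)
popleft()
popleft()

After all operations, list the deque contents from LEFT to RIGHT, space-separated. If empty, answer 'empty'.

pushright(80): [80]
popleft(): []
pushleft(15): [15]
popright(): []
pushleft(42): [42]
pushleft(32): [32, 42]
popright(): [32]
pushleft(81): [81, 32]
popleft(): [32]
popleft(): []

Answer: empty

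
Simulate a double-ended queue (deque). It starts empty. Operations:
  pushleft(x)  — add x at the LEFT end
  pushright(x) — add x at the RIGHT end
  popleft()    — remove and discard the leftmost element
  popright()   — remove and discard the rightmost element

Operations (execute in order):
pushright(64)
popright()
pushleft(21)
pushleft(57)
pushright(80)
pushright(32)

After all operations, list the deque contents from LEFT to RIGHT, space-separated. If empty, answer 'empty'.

pushright(64): [64]
popright(): []
pushleft(21): [21]
pushleft(57): [57, 21]
pushright(80): [57, 21, 80]
pushright(32): [57, 21, 80, 32]

Answer: 57 21 80 32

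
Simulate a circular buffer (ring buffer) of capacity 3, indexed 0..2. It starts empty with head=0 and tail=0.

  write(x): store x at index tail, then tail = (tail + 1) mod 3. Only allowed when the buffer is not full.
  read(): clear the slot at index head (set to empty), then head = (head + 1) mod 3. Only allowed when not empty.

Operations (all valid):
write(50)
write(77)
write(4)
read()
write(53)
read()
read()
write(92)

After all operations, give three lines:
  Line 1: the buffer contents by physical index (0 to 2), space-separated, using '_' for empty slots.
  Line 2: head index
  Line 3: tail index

write(50): buf=[50 _ _], head=0, tail=1, size=1
write(77): buf=[50 77 _], head=0, tail=2, size=2
write(4): buf=[50 77 4], head=0, tail=0, size=3
read(): buf=[_ 77 4], head=1, tail=0, size=2
write(53): buf=[53 77 4], head=1, tail=1, size=3
read(): buf=[53 _ 4], head=2, tail=1, size=2
read(): buf=[53 _ _], head=0, tail=1, size=1
write(92): buf=[53 92 _], head=0, tail=2, size=2

Answer: 53 92 _
0
2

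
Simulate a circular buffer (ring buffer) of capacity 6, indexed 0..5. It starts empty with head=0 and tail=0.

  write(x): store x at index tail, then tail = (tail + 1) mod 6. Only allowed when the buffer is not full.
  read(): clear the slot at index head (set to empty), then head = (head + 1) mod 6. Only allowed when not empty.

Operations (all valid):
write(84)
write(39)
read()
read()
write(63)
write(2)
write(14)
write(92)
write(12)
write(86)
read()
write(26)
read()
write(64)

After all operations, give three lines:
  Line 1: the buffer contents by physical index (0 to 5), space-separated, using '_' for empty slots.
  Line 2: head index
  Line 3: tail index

Answer: 12 86 26 64 14 92
4
4

Derivation:
write(84): buf=[84 _ _ _ _ _], head=0, tail=1, size=1
write(39): buf=[84 39 _ _ _ _], head=0, tail=2, size=2
read(): buf=[_ 39 _ _ _ _], head=1, tail=2, size=1
read(): buf=[_ _ _ _ _ _], head=2, tail=2, size=0
write(63): buf=[_ _ 63 _ _ _], head=2, tail=3, size=1
write(2): buf=[_ _ 63 2 _ _], head=2, tail=4, size=2
write(14): buf=[_ _ 63 2 14 _], head=2, tail=5, size=3
write(92): buf=[_ _ 63 2 14 92], head=2, tail=0, size=4
write(12): buf=[12 _ 63 2 14 92], head=2, tail=1, size=5
write(86): buf=[12 86 63 2 14 92], head=2, tail=2, size=6
read(): buf=[12 86 _ 2 14 92], head=3, tail=2, size=5
write(26): buf=[12 86 26 2 14 92], head=3, tail=3, size=6
read(): buf=[12 86 26 _ 14 92], head=4, tail=3, size=5
write(64): buf=[12 86 26 64 14 92], head=4, tail=4, size=6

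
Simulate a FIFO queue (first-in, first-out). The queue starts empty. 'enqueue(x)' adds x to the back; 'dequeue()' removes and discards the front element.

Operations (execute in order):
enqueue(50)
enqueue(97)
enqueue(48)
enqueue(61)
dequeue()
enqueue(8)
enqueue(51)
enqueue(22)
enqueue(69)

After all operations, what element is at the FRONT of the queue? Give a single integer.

Answer: 97

Derivation:
enqueue(50): queue = [50]
enqueue(97): queue = [50, 97]
enqueue(48): queue = [50, 97, 48]
enqueue(61): queue = [50, 97, 48, 61]
dequeue(): queue = [97, 48, 61]
enqueue(8): queue = [97, 48, 61, 8]
enqueue(51): queue = [97, 48, 61, 8, 51]
enqueue(22): queue = [97, 48, 61, 8, 51, 22]
enqueue(69): queue = [97, 48, 61, 8, 51, 22, 69]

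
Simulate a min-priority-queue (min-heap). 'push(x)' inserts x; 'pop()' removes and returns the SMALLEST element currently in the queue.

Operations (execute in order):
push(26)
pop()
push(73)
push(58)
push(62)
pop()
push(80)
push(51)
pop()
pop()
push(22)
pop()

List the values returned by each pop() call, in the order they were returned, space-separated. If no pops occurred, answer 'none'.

push(26): heap contents = [26]
pop() → 26: heap contents = []
push(73): heap contents = [73]
push(58): heap contents = [58, 73]
push(62): heap contents = [58, 62, 73]
pop() → 58: heap contents = [62, 73]
push(80): heap contents = [62, 73, 80]
push(51): heap contents = [51, 62, 73, 80]
pop() → 51: heap contents = [62, 73, 80]
pop() → 62: heap contents = [73, 80]
push(22): heap contents = [22, 73, 80]
pop() → 22: heap contents = [73, 80]

Answer: 26 58 51 62 22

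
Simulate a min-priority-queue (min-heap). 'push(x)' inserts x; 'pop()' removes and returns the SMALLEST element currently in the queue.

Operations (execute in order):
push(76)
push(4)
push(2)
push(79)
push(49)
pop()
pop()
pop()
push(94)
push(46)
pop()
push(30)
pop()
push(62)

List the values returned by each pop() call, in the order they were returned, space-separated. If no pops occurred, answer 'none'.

push(76): heap contents = [76]
push(4): heap contents = [4, 76]
push(2): heap contents = [2, 4, 76]
push(79): heap contents = [2, 4, 76, 79]
push(49): heap contents = [2, 4, 49, 76, 79]
pop() → 2: heap contents = [4, 49, 76, 79]
pop() → 4: heap contents = [49, 76, 79]
pop() → 49: heap contents = [76, 79]
push(94): heap contents = [76, 79, 94]
push(46): heap contents = [46, 76, 79, 94]
pop() → 46: heap contents = [76, 79, 94]
push(30): heap contents = [30, 76, 79, 94]
pop() → 30: heap contents = [76, 79, 94]
push(62): heap contents = [62, 76, 79, 94]

Answer: 2 4 49 46 30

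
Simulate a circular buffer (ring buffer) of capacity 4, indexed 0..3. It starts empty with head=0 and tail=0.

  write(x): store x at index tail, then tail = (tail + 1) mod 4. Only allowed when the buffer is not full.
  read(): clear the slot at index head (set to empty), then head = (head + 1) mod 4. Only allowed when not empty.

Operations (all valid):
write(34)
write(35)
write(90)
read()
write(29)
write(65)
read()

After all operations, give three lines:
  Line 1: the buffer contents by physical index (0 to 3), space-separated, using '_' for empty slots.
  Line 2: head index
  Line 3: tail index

write(34): buf=[34 _ _ _], head=0, tail=1, size=1
write(35): buf=[34 35 _ _], head=0, tail=2, size=2
write(90): buf=[34 35 90 _], head=0, tail=3, size=3
read(): buf=[_ 35 90 _], head=1, tail=3, size=2
write(29): buf=[_ 35 90 29], head=1, tail=0, size=3
write(65): buf=[65 35 90 29], head=1, tail=1, size=4
read(): buf=[65 _ 90 29], head=2, tail=1, size=3

Answer: 65 _ 90 29
2
1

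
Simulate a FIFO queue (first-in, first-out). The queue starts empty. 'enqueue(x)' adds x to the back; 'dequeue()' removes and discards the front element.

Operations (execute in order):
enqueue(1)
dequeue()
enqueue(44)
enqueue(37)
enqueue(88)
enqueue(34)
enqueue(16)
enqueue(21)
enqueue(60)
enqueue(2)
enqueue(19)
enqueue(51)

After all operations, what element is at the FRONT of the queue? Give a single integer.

Answer: 44

Derivation:
enqueue(1): queue = [1]
dequeue(): queue = []
enqueue(44): queue = [44]
enqueue(37): queue = [44, 37]
enqueue(88): queue = [44, 37, 88]
enqueue(34): queue = [44, 37, 88, 34]
enqueue(16): queue = [44, 37, 88, 34, 16]
enqueue(21): queue = [44, 37, 88, 34, 16, 21]
enqueue(60): queue = [44, 37, 88, 34, 16, 21, 60]
enqueue(2): queue = [44, 37, 88, 34, 16, 21, 60, 2]
enqueue(19): queue = [44, 37, 88, 34, 16, 21, 60, 2, 19]
enqueue(51): queue = [44, 37, 88, 34, 16, 21, 60, 2, 19, 51]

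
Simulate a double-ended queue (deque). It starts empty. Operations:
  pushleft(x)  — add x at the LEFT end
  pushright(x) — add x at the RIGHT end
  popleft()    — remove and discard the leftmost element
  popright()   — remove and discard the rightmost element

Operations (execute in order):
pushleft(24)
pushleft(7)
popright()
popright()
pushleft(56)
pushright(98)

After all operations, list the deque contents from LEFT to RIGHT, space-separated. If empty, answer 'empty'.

pushleft(24): [24]
pushleft(7): [7, 24]
popright(): [7]
popright(): []
pushleft(56): [56]
pushright(98): [56, 98]

Answer: 56 98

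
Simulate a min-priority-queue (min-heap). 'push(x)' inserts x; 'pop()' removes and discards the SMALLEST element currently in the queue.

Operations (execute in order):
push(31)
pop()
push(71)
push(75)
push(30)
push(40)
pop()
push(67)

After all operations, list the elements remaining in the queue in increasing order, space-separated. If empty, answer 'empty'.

push(31): heap contents = [31]
pop() → 31: heap contents = []
push(71): heap contents = [71]
push(75): heap contents = [71, 75]
push(30): heap contents = [30, 71, 75]
push(40): heap contents = [30, 40, 71, 75]
pop() → 30: heap contents = [40, 71, 75]
push(67): heap contents = [40, 67, 71, 75]

Answer: 40 67 71 75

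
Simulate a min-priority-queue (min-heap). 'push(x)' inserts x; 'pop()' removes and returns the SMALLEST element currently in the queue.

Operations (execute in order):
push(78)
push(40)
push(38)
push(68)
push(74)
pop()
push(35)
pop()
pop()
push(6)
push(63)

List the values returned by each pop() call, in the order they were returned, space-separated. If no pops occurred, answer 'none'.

push(78): heap contents = [78]
push(40): heap contents = [40, 78]
push(38): heap contents = [38, 40, 78]
push(68): heap contents = [38, 40, 68, 78]
push(74): heap contents = [38, 40, 68, 74, 78]
pop() → 38: heap contents = [40, 68, 74, 78]
push(35): heap contents = [35, 40, 68, 74, 78]
pop() → 35: heap contents = [40, 68, 74, 78]
pop() → 40: heap contents = [68, 74, 78]
push(6): heap contents = [6, 68, 74, 78]
push(63): heap contents = [6, 63, 68, 74, 78]

Answer: 38 35 40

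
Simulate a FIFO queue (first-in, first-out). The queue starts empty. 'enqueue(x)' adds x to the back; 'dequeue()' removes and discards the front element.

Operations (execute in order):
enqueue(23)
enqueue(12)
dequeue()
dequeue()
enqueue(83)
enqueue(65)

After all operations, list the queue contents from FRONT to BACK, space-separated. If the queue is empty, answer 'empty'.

Answer: 83 65

Derivation:
enqueue(23): [23]
enqueue(12): [23, 12]
dequeue(): [12]
dequeue(): []
enqueue(83): [83]
enqueue(65): [83, 65]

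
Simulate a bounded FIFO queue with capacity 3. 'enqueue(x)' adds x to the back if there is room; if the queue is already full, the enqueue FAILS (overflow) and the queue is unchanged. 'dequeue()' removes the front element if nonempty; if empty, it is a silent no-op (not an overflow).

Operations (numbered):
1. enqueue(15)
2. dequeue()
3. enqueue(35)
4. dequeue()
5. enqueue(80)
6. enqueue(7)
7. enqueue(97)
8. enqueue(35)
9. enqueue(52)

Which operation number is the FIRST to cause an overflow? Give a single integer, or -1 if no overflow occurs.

1. enqueue(15): size=1
2. dequeue(): size=0
3. enqueue(35): size=1
4. dequeue(): size=0
5. enqueue(80): size=1
6. enqueue(7): size=2
7. enqueue(97): size=3
8. enqueue(35): size=3=cap → OVERFLOW (fail)
9. enqueue(52): size=3=cap → OVERFLOW (fail)

Answer: 8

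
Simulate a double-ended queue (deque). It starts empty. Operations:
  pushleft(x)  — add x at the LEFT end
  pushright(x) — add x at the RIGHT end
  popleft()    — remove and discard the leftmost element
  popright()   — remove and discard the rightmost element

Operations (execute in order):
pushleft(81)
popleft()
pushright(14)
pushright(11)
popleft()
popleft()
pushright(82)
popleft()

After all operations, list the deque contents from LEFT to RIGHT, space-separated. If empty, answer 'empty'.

pushleft(81): [81]
popleft(): []
pushright(14): [14]
pushright(11): [14, 11]
popleft(): [11]
popleft(): []
pushright(82): [82]
popleft(): []

Answer: empty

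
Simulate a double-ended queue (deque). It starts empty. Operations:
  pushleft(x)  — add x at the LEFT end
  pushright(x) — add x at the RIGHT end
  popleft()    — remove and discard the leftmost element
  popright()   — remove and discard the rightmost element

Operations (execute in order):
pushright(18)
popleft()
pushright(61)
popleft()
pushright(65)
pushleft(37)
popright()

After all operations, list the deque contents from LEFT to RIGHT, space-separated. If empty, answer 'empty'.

Answer: 37

Derivation:
pushright(18): [18]
popleft(): []
pushright(61): [61]
popleft(): []
pushright(65): [65]
pushleft(37): [37, 65]
popright(): [37]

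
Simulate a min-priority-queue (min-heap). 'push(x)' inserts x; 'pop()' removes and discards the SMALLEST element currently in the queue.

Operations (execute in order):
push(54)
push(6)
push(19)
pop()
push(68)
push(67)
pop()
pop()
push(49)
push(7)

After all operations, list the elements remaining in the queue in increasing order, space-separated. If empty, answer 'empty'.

push(54): heap contents = [54]
push(6): heap contents = [6, 54]
push(19): heap contents = [6, 19, 54]
pop() → 6: heap contents = [19, 54]
push(68): heap contents = [19, 54, 68]
push(67): heap contents = [19, 54, 67, 68]
pop() → 19: heap contents = [54, 67, 68]
pop() → 54: heap contents = [67, 68]
push(49): heap contents = [49, 67, 68]
push(7): heap contents = [7, 49, 67, 68]

Answer: 7 49 67 68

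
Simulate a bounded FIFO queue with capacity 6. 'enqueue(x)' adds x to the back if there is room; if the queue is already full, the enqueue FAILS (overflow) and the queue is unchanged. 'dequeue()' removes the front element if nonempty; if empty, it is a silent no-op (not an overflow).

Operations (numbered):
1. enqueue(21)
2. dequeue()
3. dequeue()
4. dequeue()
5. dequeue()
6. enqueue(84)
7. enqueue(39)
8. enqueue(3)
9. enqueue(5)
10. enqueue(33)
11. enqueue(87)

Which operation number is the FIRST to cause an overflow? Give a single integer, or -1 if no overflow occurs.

1. enqueue(21): size=1
2. dequeue(): size=0
3. dequeue(): empty, no-op, size=0
4. dequeue(): empty, no-op, size=0
5. dequeue(): empty, no-op, size=0
6. enqueue(84): size=1
7. enqueue(39): size=2
8. enqueue(3): size=3
9. enqueue(5): size=4
10. enqueue(33): size=5
11. enqueue(87): size=6

Answer: -1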